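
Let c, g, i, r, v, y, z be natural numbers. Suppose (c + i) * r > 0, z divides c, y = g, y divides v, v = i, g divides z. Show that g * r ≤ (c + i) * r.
g divides z and z divides c, thus g divides c. y = g and y divides v, hence g divides v. v = i, so g divides i. g divides c, so g divides c + i. Then g * r divides (c + i) * r. (c + i) * r > 0, so g * r ≤ (c + i) * r.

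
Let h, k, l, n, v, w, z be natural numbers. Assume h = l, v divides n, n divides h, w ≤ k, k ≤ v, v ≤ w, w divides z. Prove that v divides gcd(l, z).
Because v divides n and n divides h, v divides h. Since h = l, v divides l. w ≤ k and k ≤ v, hence w ≤ v. Since v ≤ w, w = v. Since w divides z, v divides z. v divides l, so v divides gcd(l, z).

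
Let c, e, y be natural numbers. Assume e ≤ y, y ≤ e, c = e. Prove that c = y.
Since e ≤ y and y ≤ e, e = y. c = e, so c = y.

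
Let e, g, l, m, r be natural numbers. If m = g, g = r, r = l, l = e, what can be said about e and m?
e = m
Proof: Because m = g and g = r, m = r. Since r = l, m = l. Since l = e, m = e. Then e = m.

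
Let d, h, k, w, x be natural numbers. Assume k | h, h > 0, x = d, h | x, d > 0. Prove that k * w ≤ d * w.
Because k | h and h > 0, k ≤ h. x = d and h | x, therefore h | d. d > 0, so h ≤ d. Since k ≤ h, k ≤ d. Then k * w ≤ d * w.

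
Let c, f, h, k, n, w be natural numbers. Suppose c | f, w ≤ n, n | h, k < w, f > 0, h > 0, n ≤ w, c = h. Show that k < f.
w ≤ n and n ≤ w, thus w = n. k < w, so k < n. n | h and h > 0, hence n ≤ h. From c | f and f > 0, c ≤ f. Since c = h, h ≤ f. Since n ≤ h, n ≤ f. k < n, so k < f.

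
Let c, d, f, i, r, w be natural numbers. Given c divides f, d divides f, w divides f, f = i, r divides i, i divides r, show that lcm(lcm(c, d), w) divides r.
i divides r and r divides i, thus i = r. f = i, so f = r. c divides f and d divides f, so lcm(c, d) divides f. w divides f, so lcm(lcm(c, d), w) divides f. Because f = r, lcm(lcm(c, d), w) divides r.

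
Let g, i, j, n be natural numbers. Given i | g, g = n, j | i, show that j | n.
Because g = n and i | g, i | n. j | i, so j | n.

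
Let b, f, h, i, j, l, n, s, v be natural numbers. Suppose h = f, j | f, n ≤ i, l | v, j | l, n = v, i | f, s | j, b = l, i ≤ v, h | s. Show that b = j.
Because h | s and s | j, h | j. h = f, so f | j. Since j | f, f = j. n = v and n ≤ i, so v ≤ i. i ≤ v, so i = v. Since i | f, v | f. Since l | v, l | f. From f = j, l | j. j | l, so l = j. b = l, so b = j.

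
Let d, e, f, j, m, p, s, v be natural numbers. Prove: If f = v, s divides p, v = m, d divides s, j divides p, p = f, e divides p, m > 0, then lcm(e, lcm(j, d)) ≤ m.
Since p = f and f = v, p = v. v = m, so p = m. d divides s and s divides p, so d divides p. Since j divides p, lcm(j, d) divides p. e divides p, so lcm(e, lcm(j, d)) divides p. p = m, so lcm(e, lcm(j, d)) divides m. Since m > 0, lcm(e, lcm(j, d)) ≤ m.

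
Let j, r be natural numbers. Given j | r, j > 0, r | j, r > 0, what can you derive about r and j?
r = j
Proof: r | j and j > 0, so r ≤ j. From j | r and r > 0, j ≤ r. Since r ≤ j, r = j.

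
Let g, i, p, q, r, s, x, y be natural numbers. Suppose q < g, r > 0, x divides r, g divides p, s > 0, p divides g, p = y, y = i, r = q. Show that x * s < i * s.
x divides r and r > 0, so x ≤ r. Since r = q, x ≤ q. g divides p and p divides g, hence g = p. p = y and y = i, hence p = i. From g = p, g = i. Because q < g, q < i. x ≤ q, so x < i. Using s > 0, by multiplying by a positive, x * s < i * s.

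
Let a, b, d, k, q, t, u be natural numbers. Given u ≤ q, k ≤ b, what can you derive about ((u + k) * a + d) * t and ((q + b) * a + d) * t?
((u + k) * a + d) * t ≤ ((q + b) * a + d) * t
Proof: From u ≤ q and k ≤ b, u + k ≤ q + b. By multiplying by a non-negative, (u + k) * a ≤ (q + b) * a. Then (u + k) * a + d ≤ (q + b) * a + d. By multiplying by a non-negative, ((u + k) * a + d) * t ≤ ((q + b) * a + d) * t.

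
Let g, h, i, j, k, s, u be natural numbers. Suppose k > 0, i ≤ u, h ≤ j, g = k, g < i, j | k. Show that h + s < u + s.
j | k and k > 0, thus j ≤ k. Since h ≤ j, h ≤ k. Since g < i and i ≤ u, g < u. Because g = k, k < u. Since h ≤ k, h < u. Then h + s < u + s.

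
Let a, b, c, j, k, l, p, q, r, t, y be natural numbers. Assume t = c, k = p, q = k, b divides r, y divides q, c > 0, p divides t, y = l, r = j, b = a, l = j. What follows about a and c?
a ≤ c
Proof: From r = j and b divides r, b divides j. b = a, so a divides j. y = l and l = j, thus y = j. Because q = k and y divides q, y divides k. y = j, so j divides k. Since k = p, j divides p. Because t = c and p divides t, p divides c. j divides p, so j divides c. Since a divides j, a divides c. Since c > 0, a ≤ c.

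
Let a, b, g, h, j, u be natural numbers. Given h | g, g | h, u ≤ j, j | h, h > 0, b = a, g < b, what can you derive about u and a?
u < a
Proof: From h | g and g | h, h = g. From j | h and h > 0, j ≤ h. Since u ≤ j, u ≤ h. h = g, so u ≤ g. From b = a and g < b, g < a. u ≤ g, so u < a.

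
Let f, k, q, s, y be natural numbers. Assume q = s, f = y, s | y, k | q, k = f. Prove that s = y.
Because k = f and f = y, k = y. From q = s and k | q, k | s. k = y, so y | s. From s | y, s = y.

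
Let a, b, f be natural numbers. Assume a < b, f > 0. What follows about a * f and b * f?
a * f < b * f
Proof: From a < b and f > 0, by multiplying by a positive, a * f < b * f.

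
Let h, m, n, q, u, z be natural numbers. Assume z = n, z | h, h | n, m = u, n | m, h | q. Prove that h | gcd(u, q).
z = n and z | h, thus n | h. Since h | n, n = h. m = u and n | m, hence n | u. Since n = h, h | u. Since h | q, h | gcd(u, q).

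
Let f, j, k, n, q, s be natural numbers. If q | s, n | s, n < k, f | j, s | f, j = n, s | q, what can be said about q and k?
q < k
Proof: From s | f and f | j, s | j. Since j = n, s | n. Since n | s, n = s. From s | q and q | s, s = q. From n = s, n = q. Since n < k, q < k.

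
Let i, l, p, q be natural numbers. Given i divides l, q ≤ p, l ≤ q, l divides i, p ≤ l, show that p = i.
l ≤ q and q ≤ p, hence l ≤ p. Since p ≤ l, p = l. Because l divides i and i divides l, l = i. Since p = l, p = i.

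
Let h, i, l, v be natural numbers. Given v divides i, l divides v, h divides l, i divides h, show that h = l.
l divides v and v divides i, thus l divides i. Since i divides h, l divides h. h divides l, so h = l.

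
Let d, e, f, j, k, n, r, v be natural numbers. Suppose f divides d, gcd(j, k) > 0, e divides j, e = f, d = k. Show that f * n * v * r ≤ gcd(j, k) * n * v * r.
e = f and e divides j, therefore f divides j. Because d = k and f divides d, f divides k. f divides j, so f divides gcd(j, k). Since gcd(j, k) > 0, f ≤ gcd(j, k). By multiplying by a non-negative, f * n ≤ gcd(j, k) * n. By multiplying by a non-negative, f * n * v ≤ gcd(j, k) * n * v. By multiplying by a non-negative, f * n * v * r ≤ gcd(j, k) * n * v * r.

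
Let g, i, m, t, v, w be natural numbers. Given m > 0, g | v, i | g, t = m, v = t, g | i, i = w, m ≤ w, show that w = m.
Since v = t and t = m, v = m. g | i and i | g, thus g = i. Since g | v, i | v. v = m, so i | m. m > 0, so i ≤ m. i = w, so w ≤ m. From m ≤ w, w = m.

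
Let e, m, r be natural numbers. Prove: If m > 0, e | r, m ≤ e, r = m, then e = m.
r = m and e | r, therefore e | m. m > 0, so e ≤ m. m ≤ e, so m = e. Then e = m.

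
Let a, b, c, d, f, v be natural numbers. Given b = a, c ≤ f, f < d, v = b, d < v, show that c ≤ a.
v = b and b = a, so v = a. From c ≤ f and f < d, c < d. d < v, so c < v. v = a, so c < a. Then c ≤ a.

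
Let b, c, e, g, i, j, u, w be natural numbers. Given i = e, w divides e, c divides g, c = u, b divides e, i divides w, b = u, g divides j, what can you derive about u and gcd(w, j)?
u divides gcd(w, j)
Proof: i = e and i divides w, thus e divides w. Since w divides e, e = w. From b = u and b divides e, u divides e. Since e = w, u divides w. From c divides g and g divides j, c divides j. Since c = u, u divides j. From u divides w, u divides gcd(w, j).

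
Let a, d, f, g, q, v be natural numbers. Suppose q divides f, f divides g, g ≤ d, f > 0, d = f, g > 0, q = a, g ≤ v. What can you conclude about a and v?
a ≤ v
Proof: Because f divides g and g > 0, f ≤ g. d = f and g ≤ d, therefore g ≤ f. Because f ≤ g, f = g. q divides f and f > 0, so q ≤ f. From q = a, a ≤ f. Since f = g, a ≤ g. Since g ≤ v, a ≤ v.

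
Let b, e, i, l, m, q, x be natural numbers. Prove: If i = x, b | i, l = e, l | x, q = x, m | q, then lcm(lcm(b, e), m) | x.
i = x and b | i, hence b | x. Since l = e and l | x, e | x. Because b | x, lcm(b, e) | x. From q = x and m | q, m | x. Since lcm(b, e) | x, lcm(lcm(b, e), m) | x.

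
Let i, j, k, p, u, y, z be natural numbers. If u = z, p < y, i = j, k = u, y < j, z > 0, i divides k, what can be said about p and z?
p < z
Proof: From p < y and y < j, p < j. From k = u and i divides k, i divides u. u = z, so i divides z. i = j, so j divides z. Since z > 0, j ≤ z. p < j, so p < z.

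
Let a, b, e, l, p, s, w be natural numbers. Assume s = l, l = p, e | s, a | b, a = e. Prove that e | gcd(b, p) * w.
a = e and a | b, therefore e | b. s = l and e | s, hence e | l. Since l = p, e | p. e | b, so e | gcd(b, p). Then e | gcd(b, p) * w.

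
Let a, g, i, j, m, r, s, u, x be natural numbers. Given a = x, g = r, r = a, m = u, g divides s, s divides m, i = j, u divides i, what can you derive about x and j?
x divides j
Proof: Since g = r and r = a, g = a. Since g divides s and s divides m, g divides m. Since m = u, g divides u. Since g = a, a divides u. i = j and u divides i, therefore u divides j. a divides u, so a divides j. Since a = x, x divides j.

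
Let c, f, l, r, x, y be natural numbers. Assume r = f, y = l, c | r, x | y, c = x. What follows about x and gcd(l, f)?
x | gcd(l, f)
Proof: Since y = l and x | y, x | l. Because c = x and c | r, x | r. Since r = f, x | f. x | l, so x | gcd(l, f).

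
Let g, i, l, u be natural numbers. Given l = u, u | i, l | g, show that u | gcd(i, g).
l = u and l | g, therefore u | g. u | i, so u | gcd(i, g).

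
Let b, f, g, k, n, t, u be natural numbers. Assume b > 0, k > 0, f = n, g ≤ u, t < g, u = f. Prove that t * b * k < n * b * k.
u = f and f = n, thus u = n. t < g and g ≤ u, so t < u. u = n, so t < n. From b > 0, t * b < n * b. Since k > 0, t * b * k < n * b * k.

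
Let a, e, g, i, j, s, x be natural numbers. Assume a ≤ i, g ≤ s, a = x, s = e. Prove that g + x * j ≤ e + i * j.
s = e and g ≤ s, so g ≤ e. From a = x and a ≤ i, x ≤ i. By multiplying by a non-negative, x * j ≤ i * j. g ≤ e, so g + x * j ≤ e + i * j.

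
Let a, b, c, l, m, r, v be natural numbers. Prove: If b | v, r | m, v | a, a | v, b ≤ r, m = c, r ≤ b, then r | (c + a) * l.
m = c and r | m, thus r | c. v | a and a | v, hence v = a. Since b ≤ r and r ≤ b, b = r. Since b | v, r | v. Since v = a, r | a. Since r | c, r | c + a. Then r | (c + a) * l.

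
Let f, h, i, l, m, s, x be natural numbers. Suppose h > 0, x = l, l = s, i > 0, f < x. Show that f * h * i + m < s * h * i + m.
From x = l and f < x, f < l. Since l = s, f < s. h > 0, so f * h < s * h. Since i > 0, f * h * i < s * h * i. Then f * h * i + m < s * h * i + m.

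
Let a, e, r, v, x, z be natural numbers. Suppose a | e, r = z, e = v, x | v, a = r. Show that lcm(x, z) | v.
Since a = r and r = z, a = z. Since e = v and a | e, a | v. a = z, so z | v. Since x | v, lcm(x, z) | v.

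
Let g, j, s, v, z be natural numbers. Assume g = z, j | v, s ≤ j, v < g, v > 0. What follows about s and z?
s < z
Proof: Since j | v and v > 0, j ≤ v. Because s ≤ j, s ≤ v. g = z and v < g, hence v < z. s ≤ v, so s < z.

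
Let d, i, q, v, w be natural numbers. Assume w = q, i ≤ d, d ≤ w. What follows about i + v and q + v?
i + v ≤ q + v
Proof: From w = q and d ≤ w, d ≤ q. i ≤ d, so i ≤ q. Then i + v ≤ q + v.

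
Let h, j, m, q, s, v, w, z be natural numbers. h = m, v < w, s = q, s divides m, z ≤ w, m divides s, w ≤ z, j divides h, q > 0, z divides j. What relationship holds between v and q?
v < q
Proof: m divides s and s divides m, so m = s. s = q, so m = q. Since h = m, h = q. Since z ≤ w and w ≤ z, z = w. Since z divides j and j divides h, z divides h. Since z = w, w divides h. h = q, so w divides q. q > 0, so w ≤ q. Because v < w, v < q.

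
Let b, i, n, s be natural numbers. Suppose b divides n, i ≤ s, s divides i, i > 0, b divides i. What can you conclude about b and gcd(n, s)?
b divides gcd(n, s)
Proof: s divides i and i > 0, thus s ≤ i. Since i ≤ s, i = s. b divides i, so b divides s. b divides n, so b divides gcd(n, s).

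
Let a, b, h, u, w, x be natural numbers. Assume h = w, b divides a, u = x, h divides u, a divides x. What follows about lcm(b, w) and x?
lcm(b, w) divides x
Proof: b divides a and a divides x, therefore b divides x. Since h = w and h divides u, w divides u. Since u = x, w divides x. Since b divides x, lcm(b, w) divides x.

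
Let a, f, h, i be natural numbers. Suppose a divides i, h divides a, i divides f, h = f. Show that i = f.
Since h divides a and a divides i, h divides i. Since h = f, f divides i. i divides f, so i = f.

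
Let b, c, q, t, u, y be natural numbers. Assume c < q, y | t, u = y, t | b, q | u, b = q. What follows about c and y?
c < y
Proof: u = y and q | u, so q | y. Since b = q and t | b, t | q. Since y | t, y | q. q | y, so q = y. Because c < q, c < y.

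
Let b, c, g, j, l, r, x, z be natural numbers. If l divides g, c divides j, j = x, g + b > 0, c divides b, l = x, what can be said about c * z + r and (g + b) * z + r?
c * z + r ≤ (g + b) * z + r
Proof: Because j = x and c divides j, c divides x. l = x and l divides g, so x divides g. From c divides x, c divides g. From c divides b, c divides g + b. g + b > 0, so c ≤ g + b. By multiplying by a non-negative, c * z ≤ (g + b) * z. Then c * z + r ≤ (g + b) * z + r.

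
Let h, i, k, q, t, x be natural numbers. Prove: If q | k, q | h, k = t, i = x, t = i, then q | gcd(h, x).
t = i and i = x, therefore t = x. k = t and q | k, so q | t. t = x, so q | x. q | h, so q | gcd(h, x).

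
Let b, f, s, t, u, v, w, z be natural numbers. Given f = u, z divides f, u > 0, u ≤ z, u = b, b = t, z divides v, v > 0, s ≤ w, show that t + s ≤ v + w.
f = u and z divides f, hence z divides u. u > 0, so z ≤ u. u ≤ z, so z = u. Since u = b, z = b. b = t, so z = t. z divides v and v > 0, so z ≤ v. z = t, so t ≤ v. Since s ≤ w, t + s ≤ v + w.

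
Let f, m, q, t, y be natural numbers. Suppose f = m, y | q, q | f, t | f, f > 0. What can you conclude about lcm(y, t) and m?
lcm(y, t) ≤ m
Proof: y | q and q | f, thus y | f. t | f, so lcm(y, t) | f. From f > 0, lcm(y, t) ≤ f. Because f = m, lcm(y, t) ≤ m.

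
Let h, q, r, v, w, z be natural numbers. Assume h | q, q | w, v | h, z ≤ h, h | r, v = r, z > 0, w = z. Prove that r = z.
Because w = z and q | w, q | z. Because h | q, h | z. Since z > 0, h ≤ z. z ≤ h, so z = h. Since v = r and v | h, r | h. Since h | r, h = r. Since z = h, z = r. Then r = z.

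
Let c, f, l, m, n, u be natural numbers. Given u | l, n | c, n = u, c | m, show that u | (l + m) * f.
n = u and n | c, so u | c. Since c | m, u | m. Since u | l, u | l + m. Then u | (l + m) * f.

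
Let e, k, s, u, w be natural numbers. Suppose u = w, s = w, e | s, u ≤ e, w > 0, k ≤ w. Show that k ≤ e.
Since u = w and u ≤ e, w ≤ e. s = w and e | s, so e | w. Since w > 0, e ≤ w. Since w ≤ e, w = e. k ≤ w, so k ≤ e.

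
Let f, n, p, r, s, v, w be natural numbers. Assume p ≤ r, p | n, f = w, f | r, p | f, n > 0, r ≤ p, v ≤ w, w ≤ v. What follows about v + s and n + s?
v + s ≤ n + s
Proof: r ≤ p and p ≤ r, thus r = p. Since f | r, f | p. p | f, so p = f. f = w, so p = w. w ≤ v and v ≤ w, therefore w = v. Since p = w, p = v. Because p | n and n > 0, p ≤ n. p = v, so v ≤ n. Then v + s ≤ n + s.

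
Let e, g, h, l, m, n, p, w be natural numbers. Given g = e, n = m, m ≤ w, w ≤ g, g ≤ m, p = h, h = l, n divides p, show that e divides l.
From m ≤ w and w ≤ g, m ≤ g. g ≤ m, so m = g. Since n = m, n = g. p = h and h = l, so p = l. Since n divides p, n divides l. From n = g, g divides l. Since g = e, e divides l.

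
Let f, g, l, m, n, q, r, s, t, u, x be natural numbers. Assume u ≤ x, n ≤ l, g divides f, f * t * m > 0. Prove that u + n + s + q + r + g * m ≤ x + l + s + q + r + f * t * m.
Since n ≤ l, n + s ≤ l + s. Then n + s + q ≤ l + s + q. Then n + s + q + r ≤ l + s + q + r. Since u ≤ x, u + n + s + q + r ≤ x + l + s + q + r. g divides f, so g divides f * t. Then g * m divides f * t * m. Because f * t * m > 0, g * m ≤ f * t * m. Since u + n + s + q + r ≤ x + l + s + q + r, u + n + s + q + r + g * m ≤ x + l + s + q + r + f * t * m.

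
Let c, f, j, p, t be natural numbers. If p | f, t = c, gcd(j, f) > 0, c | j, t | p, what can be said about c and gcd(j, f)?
c ≤ gcd(j, f)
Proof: Since t | p and p | f, t | f. Since t = c, c | f. Since c | j, c | gcd(j, f). Because gcd(j, f) > 0, c ≤ gcd(j, f).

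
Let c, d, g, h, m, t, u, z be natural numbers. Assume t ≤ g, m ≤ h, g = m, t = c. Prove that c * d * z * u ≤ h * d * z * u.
g = m and t ≤ g, hence t ≤ m. m ≤ h, so t ≤ h. Since t = c, c ≤ h. Then c * d ≤ h * d. Then c * d * z ≤ h * d * z. Then c * d * z * u ≤ h * d * z * u.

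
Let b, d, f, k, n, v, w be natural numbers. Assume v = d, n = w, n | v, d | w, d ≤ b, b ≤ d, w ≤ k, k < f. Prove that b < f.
n = w and n | v, so w | v. v = d, so w | d. d | w, so w = d. d ≤ b and b ≤ d, therefore d = b. Because w = d, w = b. Since w ≤ k, b ≤ k. k < f, so b < f.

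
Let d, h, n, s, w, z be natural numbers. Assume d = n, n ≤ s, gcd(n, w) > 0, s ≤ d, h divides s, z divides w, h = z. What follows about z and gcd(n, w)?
z ≤ gcd(n, w)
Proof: d = n and s ≤ d, so s ≤ n. Since n ≤ s, s = n. h = z and h divides s, so z divides s. s = n, so z divides n. z divides w, so z divides gcd(n, w). Since gcd(n, w) > 0, z ≤ gcd(n, w).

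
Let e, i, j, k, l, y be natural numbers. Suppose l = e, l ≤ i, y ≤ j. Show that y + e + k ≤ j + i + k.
l = e and l ≤ i, therefore e ≤ i. Since y ≤ j, y + e ≤ j + i. Then y + e + k ≤ j + i + k.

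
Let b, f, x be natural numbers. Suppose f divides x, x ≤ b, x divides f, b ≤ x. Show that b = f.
From b ≤ x and x ≤ b, b = x. Since x divides f and f divides x, x = f. Since b = x, b = f.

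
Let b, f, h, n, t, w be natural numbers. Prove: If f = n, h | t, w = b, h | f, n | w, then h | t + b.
f = n and h | f, so h | n. w = b and n | w, thus n | b. h | n, so h | b. h | t, so h | t + b.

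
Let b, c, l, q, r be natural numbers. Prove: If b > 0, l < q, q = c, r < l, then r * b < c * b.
r < l and l < q, therefore r < q. Since q = c, r < c. Combined with b > 0, by multiplying by a positive, r * b < c * b.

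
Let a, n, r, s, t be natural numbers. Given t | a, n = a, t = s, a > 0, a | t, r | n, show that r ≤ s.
Because a | t and t | a, a = t. Since t = s, a = s. n = a and r | n, so r | a. a > 0, so r ≤ a. a = s, so r ≤ s.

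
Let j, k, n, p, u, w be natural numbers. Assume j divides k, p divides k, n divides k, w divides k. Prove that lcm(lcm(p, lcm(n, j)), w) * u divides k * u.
Because n divides k and j divides k, lcm(n, j) divides k. p divides k, so lcm(p, lcm(n, j)) divides k. Since w divides k, lcm(lcm(p, lcm(n, j)), w) divides k. Then lcm(lcm(p, lcm(n, j)), w) * u divides k * u.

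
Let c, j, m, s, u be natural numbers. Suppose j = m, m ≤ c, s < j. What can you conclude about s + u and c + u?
s + u < c + u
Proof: From j = m and s < j, s < m. m ≤ c, so s < c. Then s + u < c + u.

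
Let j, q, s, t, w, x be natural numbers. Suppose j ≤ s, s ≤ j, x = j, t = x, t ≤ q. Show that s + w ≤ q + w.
From t = x and x = j, t = j. j ≤ s and s ≤ j, therefore j = s. From t = j, t = s. Since t ≤ q, s ≤ q. Then s + w ≤ q + w.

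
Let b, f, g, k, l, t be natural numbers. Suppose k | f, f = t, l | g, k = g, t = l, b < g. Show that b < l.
f = t and t = l, thus f = l. k | f, so k | l. k = g, so g | l. l | g, so g = l. Because b < g, b < l.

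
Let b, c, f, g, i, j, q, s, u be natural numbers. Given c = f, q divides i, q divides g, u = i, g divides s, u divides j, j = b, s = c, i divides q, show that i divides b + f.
u = i and u divides j, so i divides j. Since j = b, i divides b. Because q divides i and i divides q, q = i. Since s = c and c = f, s = f. q divides g and g divides s, thus q divides s. s = f, so q divides f. q = i, so i divides f. i divides b, so i divides b + f.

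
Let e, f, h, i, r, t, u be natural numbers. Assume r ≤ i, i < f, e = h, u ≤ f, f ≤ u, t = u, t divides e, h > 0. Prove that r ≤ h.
r ≤ i and i < f, therefore r < f. u ≤ f and f ≤ u, thus u = f. Since t = u and t divides e, u divides e. Because u = f, f divides e. Since e = h, f divides h. h > 0, so f ≤ h. r < f, so r < h. Then r ≤ h.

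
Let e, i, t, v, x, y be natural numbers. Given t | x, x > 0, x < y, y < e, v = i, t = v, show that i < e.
Since t = v and t | x, v | x. x > 0, so v ≤ x. x < y and y < e, therefore x < e. v ≤ x, so v < e. Since v = i, i < e.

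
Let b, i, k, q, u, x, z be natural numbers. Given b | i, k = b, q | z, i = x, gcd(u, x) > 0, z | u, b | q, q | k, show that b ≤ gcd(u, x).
k = b and q | k, therefore q | b. b | q, so q = b. Since q | z and z | u, q | u. Since q = b, b | u. Because i = x and b | i, b | x. Since b | u, b | gcd(u, x). From gcd(u, x) > 0, b ≤ gcd(u, x).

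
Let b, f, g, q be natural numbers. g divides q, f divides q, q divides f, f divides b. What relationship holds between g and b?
g divides b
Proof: f divides q and q divides f, hence f = q. f divides b, so q divides b. Since g divides q, g divides b.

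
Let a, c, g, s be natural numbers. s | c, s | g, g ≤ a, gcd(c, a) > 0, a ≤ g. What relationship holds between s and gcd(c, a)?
s ≤ gcd(c, a)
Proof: g ≤ a and a ≤ g, therefore g = a. Because s | g, s | a. s | c, so s | gcd(c, a). Since gcd(c, a) > 0, s ≤ gcd(c, a).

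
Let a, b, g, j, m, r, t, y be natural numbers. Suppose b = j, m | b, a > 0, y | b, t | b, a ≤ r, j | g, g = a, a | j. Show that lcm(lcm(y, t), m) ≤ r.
g = a and j | g, therefore j | a. Since a | j, j = a. b = j, so b = a. y | b and t | b, so lcm(y, t) | b. m | b, so lcm(lcm(y, t), m) | b. b = a, so lcm(lcm(y, t), m) | a. Since a > 0, lcm(lcm(y, t), m) ≤ a. a ≤ r, so lcm(lcm(y, t), m) ≤ r.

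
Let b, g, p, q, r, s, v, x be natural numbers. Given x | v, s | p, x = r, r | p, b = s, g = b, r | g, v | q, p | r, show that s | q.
Since g = b and b = s, g = s. Because r | g, r | s. Since p | r and r | p, p = r. Since s | p, s | r. Since r | s, r = s. x | v and v | q, therefore x | q. Since x = r, r | q. r = s, so s | q.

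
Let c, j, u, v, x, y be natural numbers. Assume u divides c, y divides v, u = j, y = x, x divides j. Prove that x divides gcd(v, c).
Since y = x and y divides v, x divides v. u = j and u divides c, therefore j divides c. x divides j, so x divides c. Since x divides v, x divides gcd(v, c).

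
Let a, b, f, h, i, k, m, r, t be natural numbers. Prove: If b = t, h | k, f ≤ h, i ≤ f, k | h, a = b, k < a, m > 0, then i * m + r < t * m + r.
k | h and h | k, hence k = h. a = b and b = t, therefore a = t. Since k < a, k < t. k = h, so h < t. Since f ≤ h, f < t. Since i ≤ f, i < t. m > 0, so i * m < t * m. Then i * m + r < t * m + r.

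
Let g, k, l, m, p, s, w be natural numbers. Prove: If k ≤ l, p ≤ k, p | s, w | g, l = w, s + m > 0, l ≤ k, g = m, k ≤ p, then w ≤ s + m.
From p ≤ k and k ≤ p, p = k. k ≤ l and l ≤ k, so k = l. Since p = k, p = l. Since l = w, p = w. Since p | s, w | s. Because g = m and w | g, w | m. Since w | s, w | s + m. s + m > 0, so w ≤ s + m.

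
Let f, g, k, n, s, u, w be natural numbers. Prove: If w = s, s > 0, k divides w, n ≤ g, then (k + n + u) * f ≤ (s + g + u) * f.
Because w = s and k divides w, k divides s. s > 0, so k ≤ s. Since n ≤ g, k + n ≤ s + g. Then k + n + u ≤ s + g + u. By multiplying by a non-negative, (k + n + u) * f ≤ (s + g + u) * f.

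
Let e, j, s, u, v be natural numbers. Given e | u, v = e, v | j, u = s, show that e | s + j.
Because u = s and e | u, e | s. v = e and v | j, thus e | j. From e | s, e | s + j.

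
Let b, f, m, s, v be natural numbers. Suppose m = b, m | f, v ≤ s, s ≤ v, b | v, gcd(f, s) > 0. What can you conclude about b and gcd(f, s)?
b ≤ gcd(f, s)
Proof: From m = b and m | f, b | f. v ≤ s and s ≤ v, therefore v = s. Since b | v, b | s. b | f, so b | gcd(f, s). gcd(f, s) > 0, so b ≤ gcd(f, s).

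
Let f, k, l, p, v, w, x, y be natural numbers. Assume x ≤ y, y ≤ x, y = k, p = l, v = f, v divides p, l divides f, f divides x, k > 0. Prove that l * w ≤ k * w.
x ≤ y and y ≤ x, thus x = y. From y = k, x = k. Because v = f and v divides p, f divides p. Because p = l, f divides l. l divides f, so f = l. From f divides x, l divides x. Since x = k, l divides k. k > 0, so l ≤ k. By multiplying by a non-negative, l * w ≤ k * w.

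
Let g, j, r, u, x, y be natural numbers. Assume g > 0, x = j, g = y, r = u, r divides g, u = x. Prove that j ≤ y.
u = x and x = j, hence u = j. r = u and r divides g, so u divides g. Since g > 0, u ≤ g. u = j, so j ≤ g. Since g = y, j ≤ y.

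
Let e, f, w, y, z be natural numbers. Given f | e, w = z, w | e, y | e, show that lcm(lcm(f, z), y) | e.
w = z and w | e, thus z | e. f | e, so lcm(f, z) | e. y | e, so lcm(lcm(f, z), y) | e.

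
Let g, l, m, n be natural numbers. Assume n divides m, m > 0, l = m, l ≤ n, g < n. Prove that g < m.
Since n divides m and m > 0, n ≤ m. From l = m and l ≤ n, m ≤ n. Since n ≤ m, n = m. Since g < n, g < m.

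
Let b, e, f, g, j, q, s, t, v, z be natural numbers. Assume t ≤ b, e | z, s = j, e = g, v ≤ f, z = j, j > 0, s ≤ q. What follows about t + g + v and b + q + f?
t + g + v ≤ b + q + f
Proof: From z = j and e | z, e | j. Since j > 0, e ≤ j. s = j and s ≤ q, thus j ≤ q. Because e ≤ j, e ≤ q. e = g, so g ≤ q. v ≤ f, so g + v ≤ q + f. t ≤ b, so t + g + v ≤ b + q + f.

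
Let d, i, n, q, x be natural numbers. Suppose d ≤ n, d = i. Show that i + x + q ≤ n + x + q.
d = i and d ≤ n, thus i ≤ n. Then i + x ≤ n + x. Then i + x + q ≤ n + x + q.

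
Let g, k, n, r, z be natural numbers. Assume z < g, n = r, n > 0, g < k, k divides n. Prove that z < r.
Since z < g and g < k, z < k. Since k divides n and n > 0, k ≤ n. n = r, so k ≤ r. z < k, so z < r.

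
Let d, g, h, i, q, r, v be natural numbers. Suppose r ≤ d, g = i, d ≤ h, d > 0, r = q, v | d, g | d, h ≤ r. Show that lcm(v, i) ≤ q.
d ≤ h and h ≤ r, hence d ≤ r. Since r ≤ d, d = r. Since r = q, d = q. g = i and g | d, thus i | d. v | d, so lcm(v, i) | d. d > 0, so lcm(v, i) ≤ d. d = q, so lcm(v, i) ≤ q.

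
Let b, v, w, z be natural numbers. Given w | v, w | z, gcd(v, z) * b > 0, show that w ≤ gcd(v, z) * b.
Because w | v and w | z, w | gcd(v, z). Then w | gcd(v, z) * b. gcd(v, z) * b > 0, so w ≤ gcd(v, z) * b.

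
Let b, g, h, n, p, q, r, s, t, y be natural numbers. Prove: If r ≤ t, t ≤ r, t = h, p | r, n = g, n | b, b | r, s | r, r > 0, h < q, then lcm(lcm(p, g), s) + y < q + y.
r ≤ t and t ≤ r, hence r = t. Since t = h, r = h. n | b and b | r, thus n | r. n = g, so g | r. Since p | r, lcm(p, g) | r. Since s | r, lcm(lcm(p, g), s) | r. Since r > 0, lcm(lcm(p, g), s) ≤ r. Since r = h, lcm(lcm(p, g), s) ≤ h. h < q, so lcm(lcm(p, g), s) < q. Then lcm(lcm(p, g), s) + y < q + y.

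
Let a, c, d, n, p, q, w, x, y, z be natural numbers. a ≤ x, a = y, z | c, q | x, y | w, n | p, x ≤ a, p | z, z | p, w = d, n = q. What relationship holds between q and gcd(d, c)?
q | gcd(d, c)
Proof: x ≤ a and a ≤ x, hence x = a. Since a = y, x = y. q | x, so q | y. w = d and y | w, thus y | d. Since q | y, q | d. n = q and n | p, so q | p. Because z | p and p | z, z = p. Since z | c, p | c. q | p, so q | c. Since q | d, q | gcd(d, c).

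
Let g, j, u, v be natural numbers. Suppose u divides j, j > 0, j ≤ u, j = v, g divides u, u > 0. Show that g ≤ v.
From u divides j and j > 0, u ≤ j. j ≤ u, so u = j. Since j = v, u = v. g divides u and u > 0, thus g ≤ u. u = v, so g ≤ v.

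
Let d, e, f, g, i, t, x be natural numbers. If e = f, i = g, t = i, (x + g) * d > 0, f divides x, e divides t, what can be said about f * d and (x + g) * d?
f * d ≤ (x + g) * d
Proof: From t = i and i = g, t = g. e = f and e divides t, so f divides t. t = g, so f divides g. f divides x, so f divides x + g. Then f * d divides (x + g) * d. (x + g) * d > 0, so f * d ≤ (x + g) * d.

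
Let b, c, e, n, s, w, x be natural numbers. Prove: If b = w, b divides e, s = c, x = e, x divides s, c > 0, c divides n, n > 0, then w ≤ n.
b = w and b divides e, thus w divides e. Because x = e and x divides s, e divides s. s = c, so e divides c. w divides e, so w divides c. Because c > 0, w ≤ c. From c divides n and n > 0, c ≤ n. w ≤ c, so w ≤ n.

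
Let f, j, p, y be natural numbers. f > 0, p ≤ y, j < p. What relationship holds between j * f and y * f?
j * f < y * f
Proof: j < p and p ≤ y, thus j < y. f > 0, so j * f < y * f.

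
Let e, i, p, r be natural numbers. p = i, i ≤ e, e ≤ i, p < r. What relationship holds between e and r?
e < r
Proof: i ≤ e and e ≤ i, so i = e. Since p = i, p = e. Since p < r, e < r.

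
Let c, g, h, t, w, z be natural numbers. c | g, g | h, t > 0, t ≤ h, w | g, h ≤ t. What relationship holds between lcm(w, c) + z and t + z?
lcm(w, c) + z ≤ t + z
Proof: w | g and c | g, thus lcm(w, c) | g. h ≤ t and t ≤ h, thus h = t. g | h, so g | t. lcm(w, c) | g, so lcm(w, c) | t. t > 0, so lcm(w, c) ≤ t. Then lcm(w, c) + z ≤ t + z.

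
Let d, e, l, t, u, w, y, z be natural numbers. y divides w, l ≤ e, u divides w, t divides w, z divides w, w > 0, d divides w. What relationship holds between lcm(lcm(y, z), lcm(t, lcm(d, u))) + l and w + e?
lcm(lcm(y, z), lcm(t, lcm(d, u))) + l ≤ w + e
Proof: y divides w and z divides w, hence lcm(y, z) divides w. d divides w and u divides w, therefore lcm(d, u) divides w. Because t divides w, lcm(t, lcm(d, u)) divides w. lcm(y, z) divides w, so lcm(lcm(y, z), lcm(t, lcm(d, u))) divides w. w > 0, so lcm(lcm(y, z), lcm(t, lcm(d, u))) ≤ w. l ≤ e, so lcm(lcm(y, z), lcm(t, lcm(d, u))) + l ≤ w + e.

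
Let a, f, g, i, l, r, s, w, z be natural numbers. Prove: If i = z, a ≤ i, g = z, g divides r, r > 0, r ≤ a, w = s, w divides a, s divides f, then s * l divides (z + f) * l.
i = z and a ≤ i, hence a ≤ z. g divides r and r > 0, thus g ≤ r. From r ≤ a, g ≤ a. Since g = z, z ≤ a. Since a ≤ z, a = z. w = s and w divides a, hence s divides a. Because a = z, s divides z. Since s divides f, s divides z + f. Then s * l divides (z + f) * l.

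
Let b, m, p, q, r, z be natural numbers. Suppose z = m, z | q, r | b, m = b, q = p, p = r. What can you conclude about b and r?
b = r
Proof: z = m and m = b, so z = b. q = p and p = r, so q = r. From z | q, z | r. Since z = b, b | r. From r | b, b = r.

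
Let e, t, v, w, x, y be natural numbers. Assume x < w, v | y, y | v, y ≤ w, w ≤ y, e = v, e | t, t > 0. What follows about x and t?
x < t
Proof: From v | y and y | v, v = y. y ≤ w and w ≤ y, therefore y = w. v = y, so v = w. e = v and e | t, hence v | t. Since v = w, w | t. t > 0, so w ≤ t. x < w, so x < t.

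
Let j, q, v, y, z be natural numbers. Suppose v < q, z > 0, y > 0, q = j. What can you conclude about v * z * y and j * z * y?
v * z * y < j * z * y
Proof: From q = j and v < q, v < j. z > 0, so v * z < j * z. Since y > 0, v * z * y < j * z * y.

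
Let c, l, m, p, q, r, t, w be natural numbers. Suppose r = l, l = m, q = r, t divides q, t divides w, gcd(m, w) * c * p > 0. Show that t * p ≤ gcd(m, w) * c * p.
From r = l and l = m, r = m. q = r and t divides q, thus t divides r. r = m, so t divides m. Because t divides w, t divides gcd(m, w). Then t divides gcd(m, w) * c. Then t * p divides gcd(m, w) * c * p. gcd(m, w) * c * p > 0, so t * p ≤ gcd(m, w) * c * p.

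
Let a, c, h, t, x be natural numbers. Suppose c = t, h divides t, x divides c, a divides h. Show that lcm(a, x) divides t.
Because a divides h and h divides t, a divides t. c = t and x divides c, so x divides t. Since a divides t, lcm(a, x) divides t.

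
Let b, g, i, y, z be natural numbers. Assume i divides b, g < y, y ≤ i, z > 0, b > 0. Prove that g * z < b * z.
g < y and y ≤ i, thus g < i. Because i divides b and b > 0, i ≤ b. g < i, so g < b. Combined with z > 0, by multiplying by a positive, g * z < b * z.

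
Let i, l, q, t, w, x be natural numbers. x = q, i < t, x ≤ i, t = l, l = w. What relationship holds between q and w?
q < w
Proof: t = l and l = w, hence t = w. x ≤ i and i < t, so x < t. Since x = q, q < t. From t = w, q < w.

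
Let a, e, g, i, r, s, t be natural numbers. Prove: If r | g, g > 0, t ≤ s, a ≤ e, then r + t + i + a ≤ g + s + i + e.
r | g and g > 0, therefore r ≤ g. Since t ≤ s, r + t ≤ g + s. Then r + t + i ≤ g + s + i. a ≤ e, so r + t + i + a ≤ g + s + i + e.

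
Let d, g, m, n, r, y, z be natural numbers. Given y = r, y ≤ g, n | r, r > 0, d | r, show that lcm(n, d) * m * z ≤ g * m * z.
Because n | r and d | r, lcm(n, d) | r. r > 0, so lcm(n, d) ≤ r. Since y = r and y ≤ g, r ≤ g. lcm(n, d) ≤ r, so lcm(n, d) ≤ g. Then lcm(n, d) * m ≤ g * m. Then lcm(n, d) * m * z ≤ g * m * z.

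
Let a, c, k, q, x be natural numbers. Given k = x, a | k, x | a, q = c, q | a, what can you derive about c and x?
c | x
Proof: Since k = x and a | k, a | x. Since x | a, a = x. Since q = c and q | a, c | a. Because a = x, c | x.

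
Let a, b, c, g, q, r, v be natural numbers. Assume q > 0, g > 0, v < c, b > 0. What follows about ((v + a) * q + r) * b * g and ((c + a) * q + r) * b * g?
((v + a) * q + r) * b * g < ((c + a) * q + r) * b * g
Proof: Since v < c, v + a < c + a. Since q > 0, by multiplying by a positive, (v + a) * q < (c + a) * q. Then (v + a) * q + r < (c + a) * q + r. Combining with b > 0, by multiplying by a positive, ((v + a) * q + r) * b < ((c + a) * q + r) * b. Since g > 0, by multiplying by a positive, ((v + a) * q + r) * b * g < ((c + a) * q + r) * b * g.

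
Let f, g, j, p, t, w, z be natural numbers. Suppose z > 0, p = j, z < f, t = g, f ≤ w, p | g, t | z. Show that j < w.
Since p = j and p | g, j | g. Since t = g and t | z, g | z. Because j | g, j | z. z > 0, so j ≤ z. Since z < f, j < f. Since f ≤ w, j < w.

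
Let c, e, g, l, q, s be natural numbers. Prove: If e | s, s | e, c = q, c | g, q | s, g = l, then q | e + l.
s | e and e | s, thus s = e. q | s, so q | e. g = l and c | g, therefore c | l. Since c = q, q | l. q | e, so q | e + l.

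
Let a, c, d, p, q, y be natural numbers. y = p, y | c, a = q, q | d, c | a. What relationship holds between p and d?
p | d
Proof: Since y | c and c | a, y | a. Since a = q, y | q. From y = p, p | q. From q | d, p | d.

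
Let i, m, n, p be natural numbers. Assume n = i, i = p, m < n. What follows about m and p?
m < p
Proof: n = i and i = p, so n = p. Since m < n, m < p.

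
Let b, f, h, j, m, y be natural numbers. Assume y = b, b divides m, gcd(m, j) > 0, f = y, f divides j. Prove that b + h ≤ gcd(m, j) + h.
From f = y and y = b, f = b. f divides j, so b divides j. b divides m, so b divides gcd(m, j). Since gcd(m, j) > 0, b ≤ gcd(m, j). Then b + h ≤ gcd(m, j) + h.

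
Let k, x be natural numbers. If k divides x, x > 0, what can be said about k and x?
k ≤ x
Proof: k divides x and x > 0. By divisors are at most what they divide, k ≤ x.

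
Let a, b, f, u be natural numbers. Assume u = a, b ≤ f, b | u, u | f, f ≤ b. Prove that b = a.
Because f ≤ b and b ≤ f, f = b. u | f, so u | b. From b | u, b = u. Since u = a, b = a.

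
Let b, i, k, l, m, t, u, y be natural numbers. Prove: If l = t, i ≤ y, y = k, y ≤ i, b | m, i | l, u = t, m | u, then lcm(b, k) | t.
Because b | m and m | u, b | u. Since u = t, b | t. From i ≤ y and y ≤ i, i = y. Since y = k, i = k. Since l = t and i | l, i | t. i = k, so k | t. b | t, so lcm(b, k) | t.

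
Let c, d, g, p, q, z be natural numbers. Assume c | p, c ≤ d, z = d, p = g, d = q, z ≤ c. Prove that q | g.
z = d and z ≤ c, thus d ≤ c. Since c ≤ d, c = d. d = q, so c = q. p = g and c | p, thus c | g. Since c = q, q | g.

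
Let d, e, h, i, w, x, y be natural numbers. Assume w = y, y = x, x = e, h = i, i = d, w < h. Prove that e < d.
w = y and y = x, so w = x. Since x = e, w = e. From h = i and i = d, h = d. w < h, so w < d. Because w = e, e < d.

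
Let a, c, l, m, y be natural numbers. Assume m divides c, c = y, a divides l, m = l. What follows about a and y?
a divides y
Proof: m = l and m divides c, hence l divides c. Since c = y, l divides y. a divides l, so a divides y.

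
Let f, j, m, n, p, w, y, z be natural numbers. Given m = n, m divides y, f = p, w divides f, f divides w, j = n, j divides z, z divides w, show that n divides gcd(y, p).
m = n and m divides y, therefore n divides y. Since w divides f and f divides w, w = f. Because j = n and j divides z, n divides z. z divides w, so n divides w. w = f, so n divides f. From f = p, n divides p. n divides y, so n divides gcd(y, p).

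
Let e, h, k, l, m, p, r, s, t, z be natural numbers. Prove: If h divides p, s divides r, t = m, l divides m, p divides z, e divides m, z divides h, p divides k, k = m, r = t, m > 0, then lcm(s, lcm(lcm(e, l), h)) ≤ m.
Because r = t and t = m, r = m. Since s divides r, s divides m. e divides m and l divides m, thus lcm(e, l) divides m. p divides z and z divides h, so p divides h. h divides p, so p = h. k = m and p divides k, therefore p divides m. p = h, so h divides m. Since lcm(e, l) divides m, lcm(lcm(e, l), h) divides m. Since s divides m, lcm(s, lcm(lcm(e, l), h)) divides m. m > 0, so lcm(s, lcm(lcm(e, l), h)) ≤ m.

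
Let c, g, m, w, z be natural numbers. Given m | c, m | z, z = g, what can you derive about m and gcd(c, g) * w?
m | gcd(c, g) * w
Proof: From z = g and m | z, m | g. Since m | c, m | gcd(c, g). Then m | gcd(c, g) * w.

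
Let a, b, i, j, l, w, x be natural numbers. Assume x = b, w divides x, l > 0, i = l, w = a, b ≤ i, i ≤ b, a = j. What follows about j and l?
j ≤ l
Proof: b ≤ i and i ≤ b, thus b = i. From i = l, b = l. Because w = a and w divides x, a divides x. Since x = b, a divides b. b = l, so a divides l. Since l > 0, a ≤ l. Since a = j, j ≤ l.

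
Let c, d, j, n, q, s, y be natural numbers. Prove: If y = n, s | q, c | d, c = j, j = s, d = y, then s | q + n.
d = y and y = n, thus d = n. From c = j and c | d, j | d. j = s, so s | d. d = n, so s | n. Since s | q, s | q + n.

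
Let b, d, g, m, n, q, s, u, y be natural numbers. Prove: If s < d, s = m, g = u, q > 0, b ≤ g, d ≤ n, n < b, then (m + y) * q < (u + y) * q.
s = m and s < d, hence m < d. d ≤ n and n < b, thus d < b. m < d, so m < b. g = u and b ≤ g, so b ≤ u. m < b, so m < u. Then m + y < u + y. Since q > 0, (m + y) * q < (u + y) * q.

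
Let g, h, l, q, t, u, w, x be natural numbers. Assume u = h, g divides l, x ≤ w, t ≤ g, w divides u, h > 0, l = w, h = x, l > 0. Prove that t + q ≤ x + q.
u = h and w divides u, thus w divides h. Since h > 0, w ≤ h. Since h = x, w ≤ x. Because x ≤ w, w = x. g divides l and l > 0, so g ≤ l. t ≤ g, so t ≤ l. l = w, so t ≤ w. w = x, so t ≤ x. Then t + q ≤ x + q.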